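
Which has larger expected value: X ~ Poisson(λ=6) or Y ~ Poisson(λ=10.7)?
Y has larger mean (10.7000 > 6.0000)

Compute the expected value for each distribution:

X ~ Poisson(λ=6):
E[X] = 6.0000

Y ~ Poisson(λ=10.7):
E[Y] = 10.7000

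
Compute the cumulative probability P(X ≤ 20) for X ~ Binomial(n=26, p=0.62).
0.965844

We have X ~ Binomial(n=26, p=0.62).

The CDF gives us P(X ≤ k).

Using the CDF:
P(X ≤ 20) = 0.965844

This means there's approximately a 96.6% chance that X is at most 20.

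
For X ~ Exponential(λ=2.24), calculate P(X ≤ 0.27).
0.453816

We have X ~ Exponential(λ=2.24).

The CDF gives us P(X ≤ k).

Using the CDF:
P(X ≤ 0.27) = 0.453816

This means there's approximately a 45.4% chance that X is at most 0.27.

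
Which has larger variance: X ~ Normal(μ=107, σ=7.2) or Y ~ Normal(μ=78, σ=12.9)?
Y has larger variance (166.4100 > 51.8400)

Compute the variance for each distribution:

X ~ Normal(μ=107, σ=7.2):
Var(X) = 51.8400

Y ~ Normal(μ=78, σ=12.9):
Var(Y) = 166.4100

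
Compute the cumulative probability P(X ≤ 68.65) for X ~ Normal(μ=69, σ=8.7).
0.483955

We have X ~ Normal(μ=69, σ=8.7).

The CDF gives us P(X ≤ k).

Using the CDF:
P(X ≤ 68.65) = 0.483955

This means there's approximately a 48.4% chance that X is at most 68.65.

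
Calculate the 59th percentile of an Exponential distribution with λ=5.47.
0.1630

We have X ~ Exponential(λ=5.47).

We want to find x such that P(X ≤ x) = 0.59.

This is the 59th percentile, which means 59% of values fall below this point.

Using the inverse CDF (quantile function):
x = F⁻¹(0.59) = 0.1630

Verification: P(X ≤ 0.1630) = 0.59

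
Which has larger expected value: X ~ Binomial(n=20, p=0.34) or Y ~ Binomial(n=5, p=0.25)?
X has larger mean (6.8000 > 1.2500)

Compute the expected value for each distribution:

X ~ Binomial(n=20, p=0.34):
E[X] = 6.8000

Y ~ Binomial(n=5, p=0.25):
E[Y] = 1.2500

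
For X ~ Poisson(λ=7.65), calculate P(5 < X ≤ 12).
0.726159

We have X ~ Poisson(λ=7.65).

To find P(5 < X ≤ 12), we use:
P(5 < X ≤ 12) = P(X ≤ 12) - P(X ≤ 5)
                 = F(12) - F(5)
                 = 0.951598 - 0.225439
                 = 0.726159

So there's approximately a 72.6% chance that X falls in this range.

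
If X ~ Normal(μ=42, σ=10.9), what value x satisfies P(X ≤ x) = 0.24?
34.3013

We have X ~ Normal(μ=42, σ=10.9).

We want to find x such that P(X ≤ x) = 0.24.

This is the 24th percentile, which means 24% of values fall below this point.

Using the inverse CDF (quantile function):
x = F⁻¹(0.24) = 34.3013

Verification: P(X ≤ 34.3013) = 0.24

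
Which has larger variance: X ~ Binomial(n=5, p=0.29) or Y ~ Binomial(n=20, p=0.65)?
Y has larger variance (4.5500 > 1.0295)

Compute the variance for each distribution:

X ~ Binomial(n=5, p=0.29):
Var(X) = 1.0295

Y ~ Binomial(n=20, p=0.65):
Var(Y) = 4.5500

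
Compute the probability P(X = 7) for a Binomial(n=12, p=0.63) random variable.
0.216330

We have X ~ Binomial(n=12, p=0.63).

For a Binomial distribution, the PMF gives us the probability of each outcome.

Using the PMF formula:
P(X = 7) = 0.216330

Rounded to 4 decimal places: 0.2163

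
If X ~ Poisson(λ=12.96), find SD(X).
3.6000

We have X ~ Poisson(λ=12.96).

For a Poisson distribution with λ=12.96:
σ = √Var(X) = 3.6000

The standard deviation is the square root of the variance.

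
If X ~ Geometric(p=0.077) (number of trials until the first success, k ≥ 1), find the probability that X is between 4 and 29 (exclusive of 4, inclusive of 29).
0.627868

We have X ~ Geometric(p=0.077) (number of trials until the first success, k ≥ 1).

To find P(4 < X ≤ 29), we use:
P(4 < X ≤ 29) = P(X ≤ 29) - P(X ≤ 4)
                 = F(29) - F(4)
                 = 0.902085 - 0.274217
                 = 0.627868

So there's approximately a 62.8% chance that X falls in this range.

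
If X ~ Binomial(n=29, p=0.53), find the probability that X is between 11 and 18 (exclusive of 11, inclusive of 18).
0.803486

We have X ~ Binomial(n=29, p=0.53).

To find P(11 < X ≤ 18), we use:
P(11 < X ≤ 18) = P(X ≤ 18) - P(X ≤ 11)
                 = F(18) - F(11)
                 = 0.878393 - 0.074906
                 = 0.803486

So there's approximately a 80.3% chance that X falls in this range.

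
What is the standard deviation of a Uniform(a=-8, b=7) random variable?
4.3301

We have X ~ Uniform(a=-8, b=7).

For a Uniform distribution with a=-8, b=7:
σ = √Var(X) = 4.3301

The standard deviation is the square root of the variance.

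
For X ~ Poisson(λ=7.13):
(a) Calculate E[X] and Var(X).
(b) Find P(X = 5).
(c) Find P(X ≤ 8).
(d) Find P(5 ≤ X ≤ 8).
(a) E[X] = 7.1300, Var(X) = 7.1300
(b) P(X = 5) = 0.122955
(c) P(X ≤ 8) = 0.711992
(d) P(5 ≤ X ≤ 8) = 0.550533

We have X ~ Poisson(λ=7.13).

(a) Moments:
E[X] = 7.1300
Var(X) = 7.1300
σ = √Var(X) = 2.6702

(b) Point probability using PMF:
P(X = 5) = 0.122955

(c) Cumulative probability using CDF:
P(X ≤ 8) = F(8) = 0.711992

(d) Range probability:
P(5 ≤ X ≤ 8) = P(X ≤ 8) - P(X ≤ 4)
                   = F(8) - F(4)
                   = 0.711992 - 0.161459
                   = 0.550533

This means approximately 55.1% of outcomes fall in the interval [5, 8].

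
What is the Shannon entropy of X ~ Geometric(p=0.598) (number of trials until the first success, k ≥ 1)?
1.1268 nats

We have X ~ Geometric(p=0.598) (number of trials until the first success, k ≥ 1).

The Shannon entropy measures the uncertainty or information content of the distribution.

For a Geometric distribution with p=0.598 (number of trials until the first success, k ≥ 1):
H(X) = 1.1268 nats

(In bits, this would be 1.6256 bits.)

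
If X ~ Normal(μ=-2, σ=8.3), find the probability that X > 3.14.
0.267867

We have X ~ Normal(μ=-2, σ=8.3).

P(X > 3.14) = 1 - P(X ≤ 3.14)
                = 1 - F(3.14)
                = 1 - 0.732133
                = 0.267867

So there's approximately a 26.8% chance that X exceeds 3.14.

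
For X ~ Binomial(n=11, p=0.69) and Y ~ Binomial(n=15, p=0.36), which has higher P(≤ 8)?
Y has higher probability (P(Y ≤ 8) = 0.9496 > P(X ≤ 8) = 0.7123)

Compute P(≤ 8) for each distribution:

X ~ Binomial(n=11, p=0.69):
P(X ≤ 8) = 0.7123

Y ~ Binomial(n=15, p=0.36):
P(Y ≤ 8) = 0.9496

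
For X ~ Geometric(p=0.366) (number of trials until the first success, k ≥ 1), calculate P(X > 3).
0.254840

We have X ~ Geometric(p=0.366) (number of trials until the first success, k ≥ 1).

P(X > 3) = 1 - P(X ≤ 3)
                = 1 - F(3)
                = 1 - 0.745160
                = 0.254840

So there's approximately a 25.5% chance that X exceeds 3.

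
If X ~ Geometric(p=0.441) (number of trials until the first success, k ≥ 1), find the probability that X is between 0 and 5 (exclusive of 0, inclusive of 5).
0.945417

We have X ~ Geometric(p=0.441) (number of trials until the first success, k ≥ 1).

To find P(0 < X ≤ 5), we use:
P(0 < X ≤ 5) = P(X ≤ 5) - P(X ≤ 0)
                 = F(5) - F(0)
                 = 0.945417 - 0.000000
                 = 0.945417

So there's approximately a 94.5% chance that X falls in this range.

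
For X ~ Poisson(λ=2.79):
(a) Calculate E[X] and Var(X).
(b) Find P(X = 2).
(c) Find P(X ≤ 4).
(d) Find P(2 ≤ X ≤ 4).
(a) E[X] = 2.7900, Var(X) = 2.7900
(b) P(X = 2) = 0.239054
(c) P(X ≤ 4) = 0.849230
(d) P(2 ≤ X ≤ 4) = 0.616444

We have X ~ Poisson(λ=2.79).

(a) Moments:
E[X] = 2.7900
Var(X) = 2.7900
σ = √Var(X) = 1.6703

(b) Point probability using PMF:
P(X = 2) = 0.239054

(c) Cumulative probability using CDF:
P(X ≤ 4) = F(4) = 0.849230

(d) Range probability:
P(2 ≤ X ≤ 4) = P(X ≤ 4) - P(X ≤ 1)
                   = F(4) - F(1)
                   = 0.849230 - 0.232786
                   = 0.616444

This means approximately 61.6% of outcomes fall in the interval [2, 4].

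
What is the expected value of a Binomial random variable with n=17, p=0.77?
13.0900

We have X ~ Binomial(n=17, p=0.77).

For a Binomial distribution with n=17, p=0.77:
E[X] = 13.0900

This is the expected (average) value of X.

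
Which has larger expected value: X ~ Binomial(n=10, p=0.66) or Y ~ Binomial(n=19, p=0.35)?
Y has larger mean (6.6500 > 6.6000)

Compute the expected value for each distribution:

X ~ Binomial(n=10, p=0.66):
E[X] = 6.6000

Y ~ Binomial(n=19, p=0.35):
E[Y] = 6.6500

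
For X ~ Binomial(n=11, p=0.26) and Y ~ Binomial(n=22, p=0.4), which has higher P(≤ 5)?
X has higher probability (P(X ≤ 5) = 0.9588 > P(Y ≤ 5) = 0.0722)

Compute P(≤ 5) for each distribution:

X ~ Binomial(n=11, p=0.26):
P(X ≤ 5) = 0.9588

Y ~ Binomial(n=22, p=0.4):
P(Y ≤ 5) = 0.0722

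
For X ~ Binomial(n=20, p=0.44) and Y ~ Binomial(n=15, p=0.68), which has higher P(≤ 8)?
X has higher probability (P(X ≤ 8) = 0.4501 > P(Y ≤ 8) = 0.1722)

Compute P(≤ 8) for each distribution:

X ~ Binomial(n=20, p=0.44):
P(X ≤ 8) = 0.4501

Y ~ Binomial(n=15, p=0.68):
P(Y ≤ 8) = 0.1722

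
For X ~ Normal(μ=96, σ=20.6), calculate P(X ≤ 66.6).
0.076763

We have X ~ Normal(μ=96, σ=20.6).

The CDF gives us P(X ≤ k).

Using the CDF:
P(X ≤ 66.6) = 0.076763

This means there's approximately a 7.7% chance that X is at most 66.6.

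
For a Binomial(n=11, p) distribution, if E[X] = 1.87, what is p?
p = 0.17

For a Binomial(n, p) distribution:
E[X] = n × p

Given n = 11 and E[X] = 1.87:
1.87 = 11 × p
p = 1.87 / 11 = 0.17

Verification: Binomial(11, 0.17) has E[X] = 1.87 ✓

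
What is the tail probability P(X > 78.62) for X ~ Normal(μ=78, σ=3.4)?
0.427653

We have X ~ Normal(μ=78, σ=3.4).

P(X > 78.62) = 1 - P(X ≤ 78.62)
                = 1 - F(78.62)
                = 1 - 0.572347
                = 0.427653

So there's approximately a 42.8% chance that X exceeds 78.62.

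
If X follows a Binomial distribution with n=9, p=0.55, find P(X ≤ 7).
0.961482

We have X ~ Binomial(n=9, p=0.55).

The CDF gives us P(X ≤ k).

Using the CDF:
P(X ≤ 7) = 0.961482

This means there's approximately a 96.1% chance that X is at most 7.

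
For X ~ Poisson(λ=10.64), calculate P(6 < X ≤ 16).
0.861553

We have X ~ Poisson(λ=10.64).

To find P(6 < X ≤ 16), we use:
P(6 < X ≤ 16) = P(X ≤ 16) - P(X ≤ 6)
                 = F(16) - F(6)
                 = 0.956223 - 0.094669
                 = 0.861553

So there's approximately a 86.2% chance that X falls in this range.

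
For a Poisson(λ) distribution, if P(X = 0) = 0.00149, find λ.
λ = 6.5090

For a Poisson(λ) distribution, the PMF at 0 is:
P(X = 0) = λ^0 e^(-λ) / 0! = e^(-λ)

Given P(X = 0) = 0.00149:
e^(-λ) = 0.00149
-λ = ln(0.00149)
λ = -ln(0.00149) = 6.5090

Verification: e^(-6.5090) = 0.00149 ✓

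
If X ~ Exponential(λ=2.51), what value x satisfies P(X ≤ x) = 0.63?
0.3961

We have X ~ Exponential(λ=2.51).

We want to find x such that P(X ≤ x) = 0.63.

This is the 63rd percentile, which means 63% of values fall below this point.

Using the inverse CDF (quantile function):
x = F⁻¹(0.63) = 0.3961

Verification: P(X ≤ 0.3961) = 0.63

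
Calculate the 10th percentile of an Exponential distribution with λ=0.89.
0.1184

We have X ~ Exponential(λ=0.89).

We want to find x such that P(X ≤ x) = 0.1.

This is the 10th percentile, which means 10% of values fall below this point.

Using the inverse CDF (quantile function):
x = F⁻¹(0.1) = 0.1184

Verification: P(X ≤ 0.1184) = 0.1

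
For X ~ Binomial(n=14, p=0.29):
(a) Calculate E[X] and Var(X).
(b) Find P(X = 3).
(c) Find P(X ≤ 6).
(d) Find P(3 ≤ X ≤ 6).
(a) E[X] = 4.0600, Var(X) = 2.8826
(b) P(X = 3) = 0.205181
(c) P(X ≤ 6) = 0.920425
(d) P(3 ≤ X ≤ 6) = 0.739266

We have X ~ Binomial(n=14, p=0.29).

(a) Moments:
E[X] = 4.0600
Var(X) = 2.8826
σ = √Var(X) = 1.6978

(b) Point probability using PMF:
P(X = 3) = 0.205181

(c) Cumulative probability using CDF:
P(X ≤ 6) = F(6) = 0.920425

(d) Range probability:
P(3 ≤ X ≤ 6) = P(X ≤ 6) - P(X ≤ 2)
                   = F(6) - F(2)
                   = 0.920425 - 0.181160
                   = 0.739266

This means approximately 73.9% of outcomes fall in the interval [3, 6].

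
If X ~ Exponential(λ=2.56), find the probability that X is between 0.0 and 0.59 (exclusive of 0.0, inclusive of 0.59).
0.779178

We have X ~ Exponential(λ=2.56).

To find P(0.0 < X ≤ 0.59), we use:
P(0.0 < X ≤ 0.59) = P(X ≤ 0.59) - P(X ≤ 0.0)
                 = F(0.59) - F(0.0)
                 = 0.779178 - 0.000000
                 = 0.779178

So there's approximately a 77.9% chance that X falls in this range.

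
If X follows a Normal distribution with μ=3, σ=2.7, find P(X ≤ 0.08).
0.139741

We have X ~ Normal(μ=3, σ=2.7).

The CDF gives us P(X ≤ k).

Using the CDF:
P(X ≤ 0.08) = 0.139741

This means there's approximately a 14.0% chance that X is at most 0.08.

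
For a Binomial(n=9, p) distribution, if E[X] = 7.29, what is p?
p = 0.81

For a Binomial(n, p) distribution:
E[X] = n × p

Given n = 9 and E[X] = 7.29:
7.29 = 9 × p
p = 7.29 / 9 = 0.81

Verification: Binomial(9, 0.81) has E[X] = 7.29 ✓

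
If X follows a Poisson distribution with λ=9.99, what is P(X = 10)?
0.125109

We have X ~ Poisson(λ=9.99).

For a Poisson distribution, the PMF gives us the probability of each outcome.

Using the PMF formula:
P(X = 10) = 0.125109

Rounded to 4 decimal places: 0.1251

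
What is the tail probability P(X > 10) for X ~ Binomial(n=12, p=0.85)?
0.443460

We have X ~ Binomial(n=12, p=0.85).

P(X > 10) = 1 - P(X ≤ 10)
                = 1 - F(10)
                = 1 - 0.556540
                = 0.443460

So there's approximately a 44.3% chance that X exceeds 10.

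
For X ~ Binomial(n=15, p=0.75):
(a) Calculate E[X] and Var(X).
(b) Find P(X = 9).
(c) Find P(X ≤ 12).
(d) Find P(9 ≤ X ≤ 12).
(a) E[X] = 11.2500, Var(X) = 2.8125
(b) P(X = 9) = 0.091748
(c) P(X ≤ 12) = 0.763912
(d) P(9 ≤ X ≤ 12) = 0.707292

We have X ~ Binomial(n=15, p=0.75).

(a) Moments:
E[X] = 11.2500
Var(X) = 2.8125
σ = √Var(X) = 1.6771

(b) Point probability using PMF:
P(X = 9) = 0.091748

(c) Cumulative probability using CDF:
P(X ≤ 12) = F(12) = 0.763912

(d) Range probability:
P(9 ≤ X ≤ 12) = P(X ≤ 12) - P(X ≤ 8)
                   = F(12) - F(8)
                   = 0.763912 - 0.056620
                   = 0.707292

This means approximately 70.7% of outcomes fall in the interval [9, 12].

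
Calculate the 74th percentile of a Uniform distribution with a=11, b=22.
19.1400

We have X ~ Uniform(a=11, b=22).

We want to find x such that P(X ≤ x) = 0.74.

This is the 74th percentile, which means 74% of values fall below this point.

Using the inverse CDF (quantile function):
x = F⁻¹(0.74) = 19.1400

Verification: P(X ≤ 19.1400) = 0.74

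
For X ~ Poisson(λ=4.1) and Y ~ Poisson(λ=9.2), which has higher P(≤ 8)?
X has higher probability (P(X ≤ 8) = 0.9755 > P(Y ≤ 8) = 0.4296)

Compute P(≤ 8) for each distribution:

X ~ Poisson(λ=4.1):
P(X ≤ 8) = 0.9755

Y ~ Poisson(λ=9.2):
P(Y ≤ 8) = 0.4296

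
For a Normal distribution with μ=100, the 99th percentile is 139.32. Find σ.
σ = 16.9020

For X ~ Normal(μ, σ), the p-th percentile satisfies x = μ + z_p × σ,
where z_p = Φ⁻¹(p) is the standard normal quantile.

Step 1: z_{0.99} = Φ⁻¹(0.99) = 2.3263

Step 2: Solve for σ:
139.32 = 100 + 2.3263 × σ
σ = (139.32 - 100) / 2.3263
σ = 39.32 / 2.3263
σ = 16.9020

Verification: μ + z × σ = 100 + 2.3263 × 16.9020 = 139.32 ✓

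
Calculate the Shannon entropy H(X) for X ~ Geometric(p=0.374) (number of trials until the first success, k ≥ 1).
1.7675 nats

We have X ~ Geometric(p=0.374) (number of trials until the first success, k ≥ 1).

The Shannon entropy measures the uncertainty or information content of the distribution.

For a Geometric distribution with p=0.374 (number of trials until the first success, k ≥ 1):
H(X) = 1.7675 nats

(In bits, this would be 2.5500 bits.)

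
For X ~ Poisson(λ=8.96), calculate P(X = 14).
0.031668

We have X ~ Poisson(λ=8.96).

For a Poisson distribution, the PMF gives us the probability of each outcome.

Using the PMF formula:
P(X = 14) = 0.031668

Rounded to 4 decimal places: 0.0317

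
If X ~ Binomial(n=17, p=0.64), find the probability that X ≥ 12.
0.386053

We have X ~ Binomial(n=17, p=0.64).

For discrete distributions, P(X ≥ 12) = 1 - P(X ≤ 11).

P(X ≤ 11) = 0.613947
P(X ≥ 12) = 1 - 0.613947 = 0.386053

So there's approximately a 38.6% chance that X is at least 12.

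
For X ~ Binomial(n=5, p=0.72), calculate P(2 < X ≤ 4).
0.668860

We have X ~ Binomial(n=5, p=0.72).

To find P(2 < X ≤ 4), we use:
P(2 < X ≤ 4) = P(X ≤ 4) - P(X ≤ 2)
                 = F(4) - F(2)
                 = 0.806508 - 0.137648
                 = 0.668860

So there's approximately a 66.9% chance that X falls in this range.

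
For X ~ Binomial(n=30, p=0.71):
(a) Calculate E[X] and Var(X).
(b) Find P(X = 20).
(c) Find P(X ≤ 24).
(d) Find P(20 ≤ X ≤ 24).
(a) E[X] = 21.3000, Var(X) = 6.1770
(b) P(X = 20) = 0.133943
(c) P(X ≤ 24) = 0.905302
(d) P(20 ≤ X ≤ 24) = 0.674795

We have X ~ Binomial(n=30, p=0.71).

(a) Moments:
E[X] = 21.3000
Var(X) = 6.1770
σ = √Var(X) = 2.4854

(b) Point probability using PMF:
P(X = 20) = 0.133943

(c) Cumulative probability using CDF:
P(X ≤ 24) = F(24) = 0.905302

(d) Range probability:
P(20 ≤ X ≤ 24) = P(X ≤ 24) - P(X ≤ 19)
                   = F(24) - F(19)
                   = 0.905302 - 0.230507
                   = 0.674795

This means approximately 67.5% of outcomes fall in the interval [20, 24].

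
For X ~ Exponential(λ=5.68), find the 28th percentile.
0.0578

We have X ~ Exponential(λ=5.68).

We want to find x such that P(X ≤ x) = 0.28.

This is the 28th percentile, which means 28% of values fall below this point.

Using the inverse CDF (quantile function):
x = F⁻¹(0.28) = 0.0578

Verification: P(X ≤ 0.0578) = 0.28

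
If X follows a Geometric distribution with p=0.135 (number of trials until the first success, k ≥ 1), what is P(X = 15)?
0.017724

We have X ~ Geometric(p=0.135) (number of trials until the first success, k ≥ 1).

For a Geometric distribution, the PMF gives us the probability of each outcome.

Using the PMF formula:
P(X = 15) = 0.017724

Rounded to 4 decimal places: 0.0177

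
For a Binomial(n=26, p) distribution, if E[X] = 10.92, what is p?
p = 0.42

For a Binomial(n, p) distribution:
E[X] = n × p

Given n = 26 and E[X] = 10.92:
10.92 = 26 × p
p = 10.92 / 26 = 0.42

Verification: Binomial(26, 0.42) has E[X] = 10.92 ✓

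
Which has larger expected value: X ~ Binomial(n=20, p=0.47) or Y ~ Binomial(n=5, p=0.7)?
X has larger mean (9.4000 > 3.5000)

Compute the expected value for each distribution:

X ~ Binomial(n=20, p=0.47):
E[X] = 9.4000

Y ~ Binomial(n=5, p=0.7):
E[Y] = 3.5000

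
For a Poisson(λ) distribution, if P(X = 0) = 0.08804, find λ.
λ = 2.4300

For a Poisson(λ) distribution, the PMF at 0 is:
P(X = 0) = λ^0 e^(-λ) / 0! = e^(-λ)

Given P(X = 0) = 0.08804:
e^(-λ) = 0.08804
-λ = ln(0.08804)
λ = -ln(0.08804) = 2.4300

Verification: e^(-2.4300) = 0.08804 ✓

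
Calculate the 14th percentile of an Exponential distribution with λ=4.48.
0.0337

We have X ~ Exponential(λ=4.48).

We want to find x such that P(X ≤ x) = 0.14.

This is the 14th percentile, which means 14% of values fall below this point.

Using the inverse CDF (quantile function):
x = F⁻¹(0.14) = 0.0337

Verification: P(X ≤ 0.0337) = 0.14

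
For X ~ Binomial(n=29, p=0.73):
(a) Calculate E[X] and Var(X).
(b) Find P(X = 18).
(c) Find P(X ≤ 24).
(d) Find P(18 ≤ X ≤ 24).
(a) E[X] = 21.1700, Var(X) = 5.7159
(b) P(X = 18) = 0.066658
(c) P(X ≤ 24) = 0.924254
(d) P(18 ≤ X ≤ 24) = 0.857788

We have X ~ Binomial(n=29, p=0.73).

(a) Moments:
E[X] = 21.1700
Var(X) = 5.7159
σ = √Var(X) = 2.3908

(b) Point probability using PMF:
P(X = 18) = 0.066658

(c) Cumulative probability using CDF:
P(X ≤ 24) = F(24) = 0.924254

(d) Range probability:
P(18 ≤ X ≤ 24) = P(X ≤ 24) - P(X ≤ 17)
                   = F(24) - F(17)
                   = 0.924254 - 0.066466
                   = 0.857788

This means approximately 85.8% of outcomes fall in the interval [18, 24].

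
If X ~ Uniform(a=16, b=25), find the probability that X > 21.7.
0.366667

We have X ~ Uniform(a=16, b=25).

P(X > 21.7) = 1 - P(X ≤ 21.7)
                = 1 - F(21.7)
                = 1 - 0.633333
                = 0.366667

So there's approximately a 36.7% chance that X exceeds 21.7.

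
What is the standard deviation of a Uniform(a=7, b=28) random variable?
6.0622

We have X ~ Uniform(a=7, b=28).

For a Uniform distribution with a=7, b=28:
σ = √Var(X) = 6.0622

The standard deviation is the square root of the variance.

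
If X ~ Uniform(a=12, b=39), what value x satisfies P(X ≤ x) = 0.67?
30.0900

We have X ~ Uniform(a=12, b=39).

We want to find x such that P(X ≤ x) = 0.67.

This is the 67th percentile, which means 67% of values fall below this point.

Using the inverse CDF (quantile function):
x = F⁻¹(0.67) = 30.0900

Verification: P(X ≤ 30.0900) = 0.67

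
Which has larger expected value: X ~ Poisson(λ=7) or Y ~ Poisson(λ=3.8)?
X has larger mean (7.0000 > 3.8000)

Compute the expected value for each distribution:

X ~ Poisson(λ=7):
E[X] = 7.0000

Y ~ Poisson(λ=3.8):
E[Y] = 3.8000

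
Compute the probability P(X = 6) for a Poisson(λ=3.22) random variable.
0.061855

We have X ~ Poisson(λ=3.22).

For a Poisson distribution, the PMF gives us the probability of each outcome.

Using the PMF formula:
P(X = 6) = 0.061855

Rounded to 4 decimal places: 0.0619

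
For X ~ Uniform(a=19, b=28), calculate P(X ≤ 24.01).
0.556667

We have X ~ Uniform(a=19, b=28).

The CDF gives us P(X ≤ k).

Using the CDF:
P(X ≤ 24.01) = 0.556667

This means there's approximately a 55.7% chance that X is at most 24.01.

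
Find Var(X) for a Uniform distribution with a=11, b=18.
4.0833

We have X ~ Uniform(a=11, b=18).

For a Uniform distribution with a=11, b=18:
Var(X) = 4.0833

The variance measures the spread of the distribution around the mean.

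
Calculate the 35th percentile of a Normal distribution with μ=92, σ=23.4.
82.9835

We have X ~ Normal(μ=92, σ=23.4).

We want to find x such that P(X ≤ x) = 0.35.

This is the 35th percentile, which means 35% of values fall below this point.

Using the inverse CDF (quantile function):
x = F⁻¹(0.35) = 82.9835

Verification: P(X ≤ 82.9835) = 0.35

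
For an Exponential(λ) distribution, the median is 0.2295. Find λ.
λ = 3.0202

For X ~ Exponential(λ), the CDF is F(x) = 1 - e^(-λx).
The median m satisfies F(m) = 0.5:
1 - e^(-λm) = 0.5
e^(-λm) = 0.5
λm = ln(2)
m = ln(2) / λ

Given m = 0.2295:
λ = ln(2) / 0.2295 = 0.693147 / 0.2295 = 3.0202

Verification: ln(2) / 3.0202 = 0.2295 ✓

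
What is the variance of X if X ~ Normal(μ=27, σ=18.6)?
345.9600

We have X ~ Normal(μ=27, σ=18.6).

For a Normal distribution with μ=27, σ=18.6:
Var(X) = 345.9600

The variance measures the spread of the distribution around the mean.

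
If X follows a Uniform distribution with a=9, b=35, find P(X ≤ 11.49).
0.095769

We have X ~ Uniform(a=9, b=35).

The CDF gives us P(X ≤ k).

Using the CDF:
P(X ≤ 11.49) = 0.095769

This means there's approximately a 9.6% chance that X is at most 11.49.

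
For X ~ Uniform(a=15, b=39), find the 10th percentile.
17.4000

We have X ~ Uniform(a=15, b=39).

We want to find x such that P(X ≤ x) = 0.1.

This is the 10th percentile, which means 10% of values fall below this point.

Using the inverse CDF (quantile function):
x = F⁻¹(0.1) = 17.4000

Verification: P(X ≤ 17.4000) = 0.1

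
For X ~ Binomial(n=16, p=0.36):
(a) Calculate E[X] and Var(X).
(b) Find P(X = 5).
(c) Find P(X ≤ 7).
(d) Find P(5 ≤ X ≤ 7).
(a) E[X] = 5.7600, Var(X) = 3.6864
(b) P(X = 5) = 0.194883
(c) P(X ≤ 7) = 0.818681
(d) P(5 ≤ X ≤ 7) = 0.557353

We have X ~ Binomial(n=16, p=0.36).

(a) Moments:
E[X] = 5.7600
Var(X) = 3.6864
σ = √Var(X) = 1.9200

(b) Point probability using PMF:
P(X = 5) = 0.194883

(c) Cumulative probability using CDF:
P(X ≤ 7) = F(7) = 0.818681

(d) Range probability:
P(5 ≤ X ≤ 7) = P(X ≤ 7) - P(X ≤ 4)
                   = F(7) - F(4)
                   = 0.818681 - 0.261328
                   = 0.557353

This means approximately 55.7% of outcomes fall in the interval [5, 7].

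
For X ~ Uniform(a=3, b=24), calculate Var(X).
36.7500

We have X ~ Uniform(a=3, b=24).

For a Uniform distribution with a=3, b=24:
Var(X) = 36.7500

The variance measures the spread of the distribution around the mean.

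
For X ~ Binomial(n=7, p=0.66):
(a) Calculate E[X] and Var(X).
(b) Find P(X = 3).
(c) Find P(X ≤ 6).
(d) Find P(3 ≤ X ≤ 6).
(a) E[X] = 4.6200, Var(X) = 1.5708
(b) P(X = 3) = 0.134467
(c) P(X ≤ 6) = 0.945448
(d) P(3 ≤ X ≤ 6) = 0.896224

We have X ~ Binomial(n=7, p=0.66).

(a) Moments:
E[X] = 4.6200
Var(X) = 1.5708
σ = √Var(X) = 1.2533

(b) Point probability using PMF:
P(X = 3) = 0.134467

(c) Cumulative probability using CDF:
P(X ≤ 6) = F(6) = 0.945448

(d) Range probability:
P(3 ≤ X ≤ 6) = P(X ≤ 6) - P(X ≤ 2)
                   = F(6) - F(2)
                   = 0.945448 - 0.049225
                   = 0.896224

This means approximately 89.6% of outcomes fall in the interval [3, 6].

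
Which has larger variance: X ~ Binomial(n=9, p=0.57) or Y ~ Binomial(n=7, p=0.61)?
X has larger variance (2.2059 > 1.6653)

Compute the variance for each distribution:

X ~ Binomial(n=9, p=0.57):
Var(X) = 2.2059

Y ~ Binomial(n=7, p=0.61):
Var(Y) = 1.6653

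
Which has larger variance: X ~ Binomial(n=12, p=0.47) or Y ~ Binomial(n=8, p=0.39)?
X has larger variance (2.9892 > 1.9032)

Compute the variance for each distribution:

X ~ Binomial(n=12, p=0.47):
Var(X) = 2.9892

Y ~ Binomial(n=8, p=0.39):
Var(Y) = 1.9032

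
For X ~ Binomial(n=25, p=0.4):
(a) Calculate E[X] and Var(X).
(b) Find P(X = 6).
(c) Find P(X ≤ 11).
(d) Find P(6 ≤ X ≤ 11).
(a) E[X] = 10.0000, Var(X) = 6.0000
(b) P(X = 6) = 0.044203
(c) P(X ≤ 11) = 0.732282
(d) P(6 ≤ X ≤ 11) = 0.702920

We have X ~ Binomial(n=25, p=0.4).

(a) Moments:
E[X] = 10.0000
Var(X) = 6.0000
σ = √Var(X) = 2.4495

(b) Point probability using PMF:
P(X = 6) = 0.044203

(c) Cumulative probability using CDF:
P(X ≤ 11) = F(11) = 0.732282

(d) Range probability:
P(6 ≤ X ≤ 11) = P(X ≤ 11) - P(X ≤ 5)
                   = F(11) - F(5)
                   = 0.732282 - 0.029362
                   = 0.702920

This means approximately 70.3% of outcomes fall in the interval [6, 11].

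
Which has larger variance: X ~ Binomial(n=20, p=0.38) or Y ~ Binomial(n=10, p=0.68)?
X has larger variance (4.7120 > 2.1760)

Compute the variance for each distribution:

X ~ Binomial(n=20, p=0.38):
Var(X) = 4.7120

Y ~ Binomial(n=10, p=0.68):
Var(Y) = 2.1760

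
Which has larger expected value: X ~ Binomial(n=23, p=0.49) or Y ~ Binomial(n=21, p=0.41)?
X has larger mean (11.2700 > 8.6100)

Compute the expected value for each distribution:

X ~ Binomial(n=23, p=0.49):
E[X] = 11.2700

Y ~ Binomial(n=21, p=0.41):
E[Y] = 8.6100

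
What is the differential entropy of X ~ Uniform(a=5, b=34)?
3.3673 nats

We have X ~ Uniform(a=5, b=34).

The differential entropy measures the uncertainty or information content of the distribution.

For a Uniform distribution with a=5, b=34:
h(X) = 3.3673 nats

(In bits, this would be 4.8580 bits.)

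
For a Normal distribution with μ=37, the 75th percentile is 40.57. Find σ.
σ = 5.2929

For X ~ Normal(μ, σ), the p-th percentile satisfies x = μ + z_p × σ,
where z_p = Φ⁻¹(p) is the standard normal quantile.

Step 1: z_{0.75} = Φ⁻¹(0.75) = 0.6745

Step 2: Solve for σ:
40.57 = 37 + 0.6745 × σ
σ = (40.57 - 37) / 0.6745
σ = 3.57 / 0.6745
σ = 5.2929

Verification: μ + z × σ = 37 + 0.6745 × 5.2929 = 40.57 ✓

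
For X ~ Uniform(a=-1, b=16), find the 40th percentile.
5.8000

We have X ~ Uniform(a=-1, b=16).

We want to find x such that P(X ≤ x) = 0.4.

This is the 40th percentile, which means 40% of values fall below this point.

Using the inverse CDF (quantile function):
x = F⁻¹(0.4) = 5.8000

Verification: P(X ≤ 5.8000) = 0.4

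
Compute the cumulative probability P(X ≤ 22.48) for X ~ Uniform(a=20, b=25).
0.496000

We have X ~ Uniform(a=20, b=25).

The CDF gives us P(X ≤ k).

Using the CDF:
P(X ≤ 22.48) = 0.496000

This means there's approximately a 49.6% chance that X is at most 22.48.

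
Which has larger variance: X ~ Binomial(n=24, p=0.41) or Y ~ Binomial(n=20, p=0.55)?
X has larger variance (5.8056 > 4.9500)

Compute the variance for each distribution:

X ~ Binomial(n=24, p=0.41):
Var(X) = 5.8056

Y ~ Binomial(n=20, p=0.55):
Var(Y) = 4.9500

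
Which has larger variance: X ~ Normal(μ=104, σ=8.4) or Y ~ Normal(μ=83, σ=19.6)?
Y has larger variance (384.1600 > 70.5600)

Compute the variance for each distribution:

X ~ Normal(μ=104, σ=8.4):
Var(X) = 70.5600

Y ~ Normal(μ=83, σ=19.6):
Var(Y) = 384.1600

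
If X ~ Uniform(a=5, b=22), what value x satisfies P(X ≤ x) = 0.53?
14.0100

We have X ~ Uniform(a=5, b=22).

We want to find x such that P(X ≤ x) = 0.53.

This is the 53rd percentile, which means 53% of values fall below this point.

Using the inverse CDF (quantile function):
x = F⁻¹(0.53) = 14.0100

Verification: P(X ≤ 14.0100) = 0.53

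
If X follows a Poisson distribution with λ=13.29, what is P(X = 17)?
0.059853

We have X ~ Poisson(λ=13.29).

For a Poisson distribution, the PMF gives us the probability of each outcome.

Using the PMF formula:
P(X = 17) = 0.059853

Rounded to 4 decimal places: 0.0599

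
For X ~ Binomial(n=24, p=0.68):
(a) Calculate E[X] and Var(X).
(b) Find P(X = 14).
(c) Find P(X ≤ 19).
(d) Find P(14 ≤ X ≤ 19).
(a) E[X] = 16.3200, Var(X) = 5.2224
(b) P(X = 14) = 0.099807
(c) P(X ≤ 19) = 0.923041
(d) P(14 ≤ X ≤ 19) = 0.812606

We have X ~ Binomial(n=24, p=0.68).

(a) Moments:
E[X] = 16.3200
Var(X) = 5.2224
σ = √Var(X) = 2.2853

(b) Point probability using PMF:
P(X = 14) = 0.099807

(c) Cumulative probability using CDF:
P(X ≤ 19) = F(19) = 0.923041

(d) Range probability:
P(14 ≤ X ≤ 19) = P(X ≤ 19) - P(X ≤ 13)
                   = F(19) - F(13)
                   = 0.923041 - 0.110436
                   = 0.812606

This means approximately 81.3% of outcomes fall in the interval [14, 19].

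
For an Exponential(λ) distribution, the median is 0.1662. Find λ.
λ = 4.1706

For X ~ Exponential(λ), the CDF is F(x) = 1 - e^(-λx).
The median m satisfies F(m) = 0.5:
1 - e^(-λm) = 0.5
e^(-λm) = 0.5
λm = ln(2)
m = ln(2) / λ

Given m = 0.1662:
λ = ln(2) / 0.1662 = 0.693147 / 0.1662 = 4.1706

Verification: ln(2) / 4.1706 = 0.1662 ✓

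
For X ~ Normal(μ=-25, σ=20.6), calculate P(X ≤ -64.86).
0.026498

We have X ~ Normal(μ=-25, σ=20.6).

The CDF gives us P(X ≤ k).

Using the CDF:
P(X ≤ -64.86) = 0.026498

This means there's approximately a 2.6% chance that X is at most -64.86.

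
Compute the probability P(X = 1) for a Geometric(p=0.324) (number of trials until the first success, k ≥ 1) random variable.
0.324000

We have X ~ Geometric(p=0.324) (number of trials until the first success, k ≥ 1).

For a Geometric distribution, the PMF gives us the probability of each outcome.

Using the PMF formula:
P(X = 1) = 0.324000

Rounded to 4 decimal places: 0.3240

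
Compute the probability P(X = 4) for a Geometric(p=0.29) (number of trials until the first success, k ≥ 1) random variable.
0.103794

We have X ~ Geometric(p=0.29) (number of trials until the first success, k ≥ 1).

For a Geometric distribution, the PMF gives us the probability of each outcome.

Using the PMF formula:
P(X = 4) = 0.103794

Rounded to 4 decimal places: 0.1038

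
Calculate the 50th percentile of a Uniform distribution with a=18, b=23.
20.5000

We have X ~ Uniform(a=18, b=23).

We want to find x such that P(X ≤ x) = 0.5.

This is the 50th percentile, which means 50% of values fall below this point.

Using the inverse CDF (quantile function):
x = F⁻¹(0.5) = 20.5000

Verification: P(X ≤ 20.5000) = 0.5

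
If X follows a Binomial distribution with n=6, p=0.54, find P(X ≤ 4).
0.848476

We have X ~ Binomial(n=6, p=0.54).

The CDF gives us P(X ≤ k).

Using the CDF:
P(X ≤ 4) = 0.848476

This means there's approximately a 84.8% chance that X is at most 4.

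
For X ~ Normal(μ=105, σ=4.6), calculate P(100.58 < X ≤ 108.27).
0.593109

We have X ~ Normal(μ=105, σ=4.6).

To find P(100.58 < X ≤ 108.27), we use:
P(100.58 < X ≤ 108.27) = P(X ≤ 108.27) - P(X ≤ 100.58)
                 = F(108.27) - F(100.58)
                 = 0.761417 - 0.168309
                 = 0.593109

So there's approximately a 59.3% chance that X falls in this range.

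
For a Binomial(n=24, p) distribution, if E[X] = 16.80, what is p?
p = 0.7

For a Binomial(n, p) distribution:
E[X] = n × p

Given n = 24 and E[X] = 16.80:
16.80 = 24 × p
p = 16.80 / 24 = 0.7

Verification: Binomial(24, 0.7) has E[X] = 16.80 ✓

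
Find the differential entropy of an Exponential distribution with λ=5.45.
-0.6956 nats

We have X ~ Exponential(λ=5.45).

The differential entropy measures the uncertainty or information content of the distribution.

For an Exponential distribution with λ=5.45:
h(X) = -0.6956 nats

(In bits, this would be -1.0036 bits.)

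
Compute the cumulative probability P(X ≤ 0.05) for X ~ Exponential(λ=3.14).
0.145296

We have X ~ Exponential(λ=3.14).

The CDF gives us P(X ≤ k).

Using the CDF:
P(X ≤ 0.05) = 0.145296

This means there's approximately a 14.5% chance that X is at most 0.05.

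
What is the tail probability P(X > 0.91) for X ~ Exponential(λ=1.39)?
0.282268

We have X ~ Exponential(λ=1.39).

P(X > 0.91) = 1 - P(X ≤ 0.91)
                = 1 - F(0.91)
                = 1 - 0.717732
                = 0.282268

So there's approximately a 28.2% chance that X exceeds 0.91.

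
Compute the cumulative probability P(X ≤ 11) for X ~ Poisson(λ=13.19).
0.334170

We have X ~ Poisson(λ=13.19).

The CDF gives us P(X ≤ k).

Using the CDF:
P(X ≤ 11) = 0.334170

This means there's approximately a 33.4% chance that X is at most 11.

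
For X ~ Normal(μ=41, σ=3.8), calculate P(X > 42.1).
0.386109

We have X ~ Normal(μ=41, σ=3.8).

P(X > 42.1) = 1 - P(X ≤ 42.1)
                = 1 - F(42.1)
                = 1 - 0.613891
                = 0.386109

So there's approximately a 38.6% chance that X exceeds 42.1.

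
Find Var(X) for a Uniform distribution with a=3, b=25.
40.3333

We have X ~ Uniform(a=3, b=25).

For a Uniform distribution with a=3, b=25:
Var(X) = 40.3333

The variance measures the spread of the distribution around the mean.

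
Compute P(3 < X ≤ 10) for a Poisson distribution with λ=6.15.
0.812558

We have X ~ Poisson(λ=6.15).

To find P(3 < X ≤ 10), we use:
P(3 < X ≤ 10) = P(X ≤ 10) - P(X ≤ 3)
                 = F(10) - F(3)
                 = 0.950870 - 0.138312
                 = 0.812558

So there's approximately a 81.3% chance that X falls in this range.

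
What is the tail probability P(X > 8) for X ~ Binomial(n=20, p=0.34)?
0.208745

We have X ~ Binomial(n=20, p=0.34).

P(X > 8) = 1 - P(X ≤ 8)
                = 1 - F(8)
                = 1 - 0.791255
                = 0.208745

So there's approximately a 20.9% chance that X exceeds 8.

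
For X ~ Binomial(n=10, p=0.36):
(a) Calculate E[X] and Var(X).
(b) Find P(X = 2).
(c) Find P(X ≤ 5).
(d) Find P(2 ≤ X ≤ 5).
(a) E[X] = 3.6000, Var(X) = 2.3040
(b) P(X = 2) = 0.164156
(c) P(X ≤ 5) = 0.892770
(d) P(2 ≤ X ≤ 5) = 0.816389

We have X ~ Binomial(n=10, p=0.36).

(a) Moments:
E[X] = 3.6000
Var(X) = 2.3040
σ = √Var(X) = 1.5179

(b) Point probability using PMF:
P(X = 2) = 0.164156

(c) Cumulative probability using CDF:
P(X ≤ 5) = F(5) = 0.892770

(d) Range probability:
P(2 ≤ X ≤ 5) = P(X ≤ 5) - P(X ≤ 1)
                   = F(5) - F(1)
                   = 0.892770 - 0.076381
                   = 0.816389

This means approximately 81.6% of outcomes fall in the interval [2, 5].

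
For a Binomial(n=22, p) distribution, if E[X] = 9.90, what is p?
p = 0.45

For a Binomial(n, p) distribution:
E[X] = n × p

Given n = 22 and E[X] = 9.90:
9.90 = 22 × p
p = 9.90 / 22 = 0.45

Verification: Binomial(22, 0.45) has E[X] = 9.90 ✓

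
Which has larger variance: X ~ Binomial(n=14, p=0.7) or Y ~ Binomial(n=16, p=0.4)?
Y has larger variance (3.8400 > 2.9400)

Compute the variance for each distribution:

X ~ Binomial(n=14, p=0.7):
Var(X) = 2.9400

Y ~ Binomial(n=16, p=0.4):
Var(Y) = 3.8400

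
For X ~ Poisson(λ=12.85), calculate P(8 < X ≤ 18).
0.829134

We have X ~ Poisson(λ=12.85).

To find P(8 < X ≤ 18), we use:
P(8 < X ≤ 18) = P(X ≤ 18) - P(X ≤ 8)
                 = F(18) - F(8)
                 = 0.935951 - 0.106818
                 = 0.829134

So there's approximately a 82.9% chance that X falls in this range.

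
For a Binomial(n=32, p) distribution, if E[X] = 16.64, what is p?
p = 0.52

For a Binomial(n, p) distribution:
E[X] = n × p

Given n = 32 and E[X] = 16.64:
16.64 = 32 × p
p = 16.64 / 32 = 0.52

Verification: Binomial(32, 0.52) has E[X] = 16.64 ✓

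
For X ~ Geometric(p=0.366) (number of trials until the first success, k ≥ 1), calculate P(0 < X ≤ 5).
0.897565

We have X ~ Geometric(p=0.366) (number of trials until the first success, k ≥ 1).

To find P(0 < X ≤ 5), we use:
P(0 < X ≤ 5) = P(X ≤ 5) - P(X ≤ 0)
                 = F(5) - F(0)
                 = 0.897565 - 0.000000
                 = 0.897565

So there's approximately a 89.8% chance that X falls in this range.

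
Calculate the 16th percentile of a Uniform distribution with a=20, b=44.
23.8400

We have X ~ Uniform(a=20, b=44).

We want to find x such that P(X ≤ x) = 0.16.

This is the 16th percentile, which means 16% of values fall below this point.

Using the inverse CDF (quantile function):
x = F⁻¹(0.16) = 23.8400

Verification: P(X ≤ 23.8400) = 0.16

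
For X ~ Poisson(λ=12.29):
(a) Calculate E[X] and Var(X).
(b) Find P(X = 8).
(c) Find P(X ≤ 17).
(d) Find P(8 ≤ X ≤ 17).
(a) E[X] = 12.2900, Var(X) = 12.2900
(b) P(X = 8) = 0.059349
(c) P(X ≤ 17) = 0.925240
(d) P(8 ≤ X ≤ 17) = 0.847660

We have X ~ Poisson(λ=12.29).

(a) Moments:
E[X] = 12.2900
Var(X) = 12.2900
σ = √Var(X) = 3.5057

(b) Point probability using PMF:
P(X = 8) = 0.059349

(c) Cumulative probability using CDF:
P(X ≤ 17) = F(17) = 0.925240

(d) Range probability:
P(8 ≤ X ≤ 17) = P(X ≤ 17) - P(X ≤ 7)
                   = F(17) - F(7)
                   = 0.925240 - 0.077580
                   = 0.847660

This means approximately 84.8% of outcomes fall in the interval [8, 17].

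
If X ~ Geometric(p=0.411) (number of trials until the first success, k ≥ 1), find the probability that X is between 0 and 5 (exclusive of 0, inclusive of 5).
0.929111

We have X ~ Geometric(p=0.411) (number of trials until the first success, k ≥ 1).

To find P(0 < X ≤ 5), we use:
P(0 < X ≤ 5) = P(X ≤ 5) - P(X ≤ 0)
                 = F(5) - F(0)
                 = 0.929111 - 0.000000
                 = 0.929111

So there's approximately a 92.9% chance that X falls in this range.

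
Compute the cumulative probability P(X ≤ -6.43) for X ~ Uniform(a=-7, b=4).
0.051818

We have X ~ Uniform(a=-7, b=4).

The CDF gives us P(X ≤ k).

Using the CDF:
P(X ≤ -6.43) = 0.051818

This means there's approximately a 5.2% chance that X is at most -6.43.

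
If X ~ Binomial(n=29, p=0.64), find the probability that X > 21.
0.126235

We have X ~ Binomial(n=29, p=0.64).

P(X > 21) = 1 - P(X ≤ 21)
                = 1 - F(21)
                = 1 - 0.873765
                = 0.126235

So there's approximately a 12.6% chance that X exceeds 21.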